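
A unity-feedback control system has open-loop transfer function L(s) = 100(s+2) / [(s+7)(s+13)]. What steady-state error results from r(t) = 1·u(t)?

No free integrators in L(s): this is a type 0 system.
K_p = lim_{s→0} L(s) = 100·2 / (7·13) = 200/91.
e_ss = 1/(1 + K_p) = 1/(291/91) = 91/291.

91/291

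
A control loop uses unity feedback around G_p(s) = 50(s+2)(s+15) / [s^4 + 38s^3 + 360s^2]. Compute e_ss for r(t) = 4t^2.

1.92

Factoring s^2 from the denominator leaves a polynomial with constant term 360, so the system is type 2.
K_a = lim_{s→0} s^2·G_p(s) = 50·2·15 / 360 = 25/6.
r(t) = 4t^2 gives R(s) = 8/s^3.
e_ss = 8/K_a = 8/(25/6) = 1.92.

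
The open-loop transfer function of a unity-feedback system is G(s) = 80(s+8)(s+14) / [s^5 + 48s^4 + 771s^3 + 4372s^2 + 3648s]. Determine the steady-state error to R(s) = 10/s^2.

57/14

Lowest-order denominator term is 3648s, so the open loop has 1 pole at the origin → type 1 system.
K_v = lim_{s→0} s·G(s) = 80·8·14 / 3648 = 140/57.
e_ss = 10/K_v = 10/(140/57) = 57/14.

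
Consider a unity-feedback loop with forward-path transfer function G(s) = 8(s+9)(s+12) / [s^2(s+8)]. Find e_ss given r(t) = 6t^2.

1/9

Two free integrators in G(s): this is a type 2 system.
K_a = lim_{s→0} s^2·G(s) = 8·9·12 / (8) = 108.
r(t) = 6t^2 gives R(s) = 12/s^3.
e_ss = 12/K_a = 12/108 = 1/9.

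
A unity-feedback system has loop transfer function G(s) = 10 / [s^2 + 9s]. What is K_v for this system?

10/9

Factoring s from the denominator leaves a polynomial with constant term 9, so the system is type 1.
K_v = lim_{s→0} s·G(s) = 10 / 9 = 10/9.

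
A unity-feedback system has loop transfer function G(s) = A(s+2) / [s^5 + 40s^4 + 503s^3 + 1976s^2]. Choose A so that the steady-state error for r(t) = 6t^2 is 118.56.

100

Lowest-order denominator term is 1976s^2, so the open loop has 2 poles at the origin → type 2 system.
K_a = lim_{s→0} s^2·G(s) = A·2 / 1976 = (1/988)·A.
e_ss = 12/K_a = 118.56 ⇒ K_a = 25/247 ⇒ A = (25/247)/(1/988) = 100.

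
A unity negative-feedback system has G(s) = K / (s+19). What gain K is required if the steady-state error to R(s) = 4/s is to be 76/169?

System type = 0 (no poles at s=0).
K_p = lim_{s→0} G(s) = K / (19) = (1/19)·K.
e_ss = 4/(1 + K_p) = 76/169 ⇒ 1 + (1/19)·K = 169/19 ⇒ K = 150.

150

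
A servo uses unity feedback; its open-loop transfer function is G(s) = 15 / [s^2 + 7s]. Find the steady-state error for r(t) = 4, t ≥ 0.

0

Factoring s from the denominator leaves a polynomial with constant term 7, so the system is type 1.
K_p = ∞ for a type-1 system; e_ss to a step is zero.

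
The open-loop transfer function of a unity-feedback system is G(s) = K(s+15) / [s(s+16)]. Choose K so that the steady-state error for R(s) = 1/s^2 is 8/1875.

System type = 1 (one pole at s=0).
K_v = lim_{s→0} s·G(s) = K·15 / (16) = 0.9375·K.
e_ss = 1/K_v = 8/1875 ⇒ K_v = 234.375 ⇒ K = 234.375/0.9375 = 250.

250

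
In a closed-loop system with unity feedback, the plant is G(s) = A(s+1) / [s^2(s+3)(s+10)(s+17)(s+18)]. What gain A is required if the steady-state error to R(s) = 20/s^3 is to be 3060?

60

The open loop has two poles at the origin → type 2 system.
K_a = lim_{s→0} s^2·G(s) = A·1 / (3·10·17·18) = (1/9180)·A.
e_ss = 20/K_a = 3060 ⇒ K_a = 1/153 ⇒ A = (1/153)/(1/9180) = 60.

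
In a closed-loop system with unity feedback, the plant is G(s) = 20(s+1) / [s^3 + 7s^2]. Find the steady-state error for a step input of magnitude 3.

The denominator has no term below 7s^2 — 2 poles at s=0, type 2.
K_p = ∞ for a type-2 system; e_ss to a step is zero.

0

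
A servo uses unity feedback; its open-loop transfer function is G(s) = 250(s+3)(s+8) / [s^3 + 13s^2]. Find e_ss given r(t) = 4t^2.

13/750

Factoring s^2 from the denominator leaves a polynomial with constant term 13, so the system is type 2.
K_a = lim_{s→0} s^2·G(s) = 250·3·8 / 13 = 6000/13.
r(t) = 4t^2 gives R(s) = 8/s^3.
e_ss = 8/K_a = 8/(6000/13) = 13/750.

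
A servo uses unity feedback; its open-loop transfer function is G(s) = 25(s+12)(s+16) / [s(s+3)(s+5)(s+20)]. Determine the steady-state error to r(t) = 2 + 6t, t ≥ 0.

0.375

The open loop has one pole at the origin → type 1 system. Treating each term separately:
  • 2: tracked with zero error.
  • 6t: e_ss = 6/K_v with K_v=16 → 0.375.
Total e_ss = 0.375.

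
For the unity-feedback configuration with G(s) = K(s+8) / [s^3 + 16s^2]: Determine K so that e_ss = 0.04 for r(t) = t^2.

100

Lowest-order denominator term is 16s^2, so the open loop has 2 poles at the origin → type 2 system.
K_a = lim_{s→0} s^2·G(s) = K·8 / 16 = 0.5·K.
e_ss = 2/K_a = 0.04 ⇒ K_a = 50 ⇒ K = 50/0.5 = 100.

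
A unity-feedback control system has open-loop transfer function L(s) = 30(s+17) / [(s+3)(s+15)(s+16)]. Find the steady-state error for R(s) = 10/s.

No free integrators in L(s): this is a type 0 system.
K_p = lim_{s→0} L(s) = 30·17 / (3·15·16) = 17/24.
e_ss = 10/(1 + K_p) = 10/(41/24) = 240/41.

240/41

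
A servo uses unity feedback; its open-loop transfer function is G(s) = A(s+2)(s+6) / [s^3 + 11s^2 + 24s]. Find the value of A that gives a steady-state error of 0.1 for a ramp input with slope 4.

Factoring s from the denominator leaves a polynomial with constant term 24, so the system is type 1.
K_v = lim_{s→0} s·G(s) = A·2·6 / 24 = 0.5·A.
e_ss = 4/K_v = 0.1 ⇒ K_v = 40 ⇒ A = 40/0.5 = 80.

80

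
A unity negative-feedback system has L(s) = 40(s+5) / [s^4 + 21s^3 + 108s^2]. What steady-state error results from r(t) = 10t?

Factoring s^2 from the denominator leaves a polynomial with constant term 108, so the system is type 2.
K_v = ∞ for a type-2 system; e_ss to a ramp is zero.

0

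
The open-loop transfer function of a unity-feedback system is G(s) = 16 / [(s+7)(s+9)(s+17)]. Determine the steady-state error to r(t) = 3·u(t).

The open loop has no poles at the origin → type 0 system.
K_p = lim_{s→0} G(s) = 16 / (7·9·17) = 16/1071.
e_ss = 3/(1 + K_p) = 3/(1087/1071) = 3213/1087.

3213/1087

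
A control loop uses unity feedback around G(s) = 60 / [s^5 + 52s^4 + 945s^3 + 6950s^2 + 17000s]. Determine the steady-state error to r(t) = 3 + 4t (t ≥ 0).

3400/3

The denominator has no term below 17000s — 1 pole at s=0, type 1. Taking each input component in turn:
  • 3: tracked with zero error.
  • 4t: e_ss = 4/K_v with K_v=3/850 → 3400/3.
Total e_ss = 3400/3.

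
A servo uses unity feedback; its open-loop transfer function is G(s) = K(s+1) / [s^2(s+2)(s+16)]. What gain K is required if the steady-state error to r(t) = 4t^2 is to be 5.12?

50

G(s) has two factors of s in the denominator, so the system is type 2.
K_a = lim_{s→0} s^2·G(s) = K·1 / (2·16) = (1/32)·K.
e_ss = 8/K_a = 5.12 ⇒ K_a = 1.5625 ⇒ K = 1.5625/(1/32) = 50.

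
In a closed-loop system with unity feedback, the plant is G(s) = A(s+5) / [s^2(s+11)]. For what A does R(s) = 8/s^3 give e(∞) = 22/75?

60

System type = 2 (two poles at s=0).
K_a = lim_{s→0} s^2·G(s) = A·5 / (11) = (5/11)·A.
e_ss = 8/K_a = 22/75 ⇒ K_a = 300/11 ⇒ A = (300/11)/(5/11) = 60.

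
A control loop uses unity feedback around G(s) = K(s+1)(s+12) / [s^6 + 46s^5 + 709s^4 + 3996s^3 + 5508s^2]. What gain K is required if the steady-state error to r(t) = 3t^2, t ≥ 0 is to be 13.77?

Lowest-order denominator term is 5508s^2, so the open loop has 2 poles at the origin → type 2 system.
K_a = lim_{s→0} s^2·G(s) = K·1·12 / 5508 = (1/459)·K.
e_ss = 6/K_a = 13.77 ⇒ K_a = 200/459 ⇒ K = (200/459)/(1/459) = 200.

200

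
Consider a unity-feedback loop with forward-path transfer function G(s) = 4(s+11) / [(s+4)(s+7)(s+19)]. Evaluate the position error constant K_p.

The open loop has no poles at the origin → type 0 system.
K_p = lim_{s→0} G(s) = 4·11 / (4·7·19) = 11/133.

11/133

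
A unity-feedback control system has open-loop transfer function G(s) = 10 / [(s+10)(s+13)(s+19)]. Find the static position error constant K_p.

The open loop has no poles at the origin → type 0 system.
K_p = lim_{s→0} G(s) = 10 / (10·13·19) = 1/247.

1/247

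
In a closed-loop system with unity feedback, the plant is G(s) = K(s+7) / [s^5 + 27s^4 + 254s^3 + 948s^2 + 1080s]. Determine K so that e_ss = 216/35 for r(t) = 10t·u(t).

250

Lowest-order denominator term is 1080s, so the open loop has 1 pole at the origin → type 1 system.
K_v = lim_{s→0} s·G(s) = K·7 / 1080 = (7/1080)·K.
e_ss = 10/K_v = 216/35 ⇒ K_v = 175/108 ⇒ K = (175/108)/(7/1080) = 250.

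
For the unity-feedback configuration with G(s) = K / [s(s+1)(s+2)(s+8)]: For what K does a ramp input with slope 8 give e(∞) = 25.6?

5

System type = 1 (one pole at s=0).
K_v = lim_{s→0} s·G(s) = K / (1·2·8) = 0.0625·K.
e_ss = 8/K_v = 25.6 ⇒ K_v = 0.3125 ⇒ K = 0.3125/0.0625 = 5.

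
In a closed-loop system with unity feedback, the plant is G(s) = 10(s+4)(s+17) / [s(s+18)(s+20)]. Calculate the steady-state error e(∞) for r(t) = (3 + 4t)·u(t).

One free integrator in G(s): this is a type 1 system. Treating each term separately:
  • 3: tracked with zero error.
  • 4t: e_ss = 4/K_v with K_v=17/9 → 36/17.
Total e_ss = 36/17.

36/17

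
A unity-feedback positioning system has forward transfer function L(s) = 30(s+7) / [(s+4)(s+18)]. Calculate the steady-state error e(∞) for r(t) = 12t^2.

The open loop has no poles at the origin → type 0 system.
K_a = lim_{s→0} s^2·L(s) = 0; the steady-state error to this parabolic input grows without bound.

infinity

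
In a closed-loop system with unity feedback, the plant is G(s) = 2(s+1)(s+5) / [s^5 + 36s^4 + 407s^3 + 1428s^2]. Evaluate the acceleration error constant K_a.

5/714

The denominator has no term below 1428s^2 — 2 poles at s=0, type 2.
K_a = lim_{s→0} s^2·G(s) = 2·1·5 / 1428 = 5/714.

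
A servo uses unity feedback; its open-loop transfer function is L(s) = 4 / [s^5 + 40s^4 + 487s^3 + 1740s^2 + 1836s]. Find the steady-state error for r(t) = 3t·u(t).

1377

Factoring s from the denominator leaves a polynomial with constant term 1836, so the system is type 1.
K_v = lim_{s→0} s·L(s) = 4 / 1836 = 1/459.
e_ss = 3/K_v = 3/(1/459) = 1377.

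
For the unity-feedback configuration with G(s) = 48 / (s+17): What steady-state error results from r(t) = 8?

The open loop has no poles at the origin → type 0 system.
K_p = lim_{s→0} G(s) = 48 / (17) = 48/17.
e_ss = 8/(1 + K_p) = 8/(65/17) = 136/65.

136/65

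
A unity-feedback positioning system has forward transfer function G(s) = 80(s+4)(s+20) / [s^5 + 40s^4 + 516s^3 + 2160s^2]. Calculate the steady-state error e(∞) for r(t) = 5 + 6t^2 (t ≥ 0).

4.05

The denominator has no term below 2160s^2 — 2 poles at s=0, type 2. By superposition:
  • 5: tracked with zero error.
  • 6t^2: e_ss = 12/K_a with K_a=80/27 → 4.05.
Total e_ss = 4.05.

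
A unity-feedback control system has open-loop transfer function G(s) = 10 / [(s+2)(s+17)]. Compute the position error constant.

5/17

System type = 0 (no poles at s=0).
K_p = lim_{s→0} G(s) = 10 / (2·17) = 5/17.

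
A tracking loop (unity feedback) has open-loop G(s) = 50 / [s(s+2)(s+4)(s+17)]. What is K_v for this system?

25/68

G(s) has one factor of s in the denominator, so the system is type 1.
K_v = lim_{s→0} s·G(s) = 50 / (2·4·17) = 25/68.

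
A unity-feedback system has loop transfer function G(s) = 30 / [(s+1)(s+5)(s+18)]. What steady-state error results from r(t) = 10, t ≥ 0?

7.5

The open loop has no poles at the origin → type 0 system.
K_p = lim_{s→0} G(s) = 30 / (1·5·18) = 1/3.
e_ss = 10/(1 + K_p) = 10/(4/3) = 7.5.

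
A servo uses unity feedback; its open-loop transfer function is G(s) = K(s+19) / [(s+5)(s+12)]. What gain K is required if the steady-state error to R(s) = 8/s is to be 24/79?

The open loop has no poles at the origin → type 0 system.
K_p = lim_{s→0} G(s) = K·19 / (5·12) = (19/60)·K.
e_ss = 8/(1 + K_p) = 24/79 ⇒ 1 + (19/60)·K = 79/3 ⇒ K = 80.

80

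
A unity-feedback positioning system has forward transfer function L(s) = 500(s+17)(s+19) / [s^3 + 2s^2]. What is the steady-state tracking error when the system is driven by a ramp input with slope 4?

0

Factoring s^2 from the denominator leaves a polynomial with constant term 2, so the system is type 2.
K_v = ∞ for a type-2 system; e_ss to a ramp is zero.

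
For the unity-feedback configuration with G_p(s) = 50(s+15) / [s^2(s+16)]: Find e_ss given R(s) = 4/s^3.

32/375

Two free integrators in G_p(s): this is a type 2 system.
K_a = lim_{s→0} s^2·G_p(s) = 50·15 / (16) = 46.875.
r(t) = 2t^2 gives R(s) = 4/s^3.
e_ss = 4/K_a = 4/46.875 = 32/375.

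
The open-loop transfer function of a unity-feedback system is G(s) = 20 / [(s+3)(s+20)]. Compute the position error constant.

G(s) has no factors of s in the denominator, so the system is type 0.
K_p = lim_{s→0} G(s) = 20 / (3·20) = 1/3.

1/3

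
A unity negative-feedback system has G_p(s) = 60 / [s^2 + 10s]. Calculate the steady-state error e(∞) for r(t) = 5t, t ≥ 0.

Factoring s from the denominator leaves a polynomial with constant term 10, so the system is type 1.
K_v = lim_{s→0} s·G_p(s) = 60 / 10 = 6.
e_ss = 5/K_v = 5/6.

5/6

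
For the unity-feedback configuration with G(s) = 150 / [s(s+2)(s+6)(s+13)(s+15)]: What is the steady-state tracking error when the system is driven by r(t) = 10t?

System type = 1 (one pole at s=0).
K_v = lim_{s→0} s·G(s) = 150 / (2·6·13·15) = 5/78.
e_ss = 10/K_v = 10/(5/78) = 156.

156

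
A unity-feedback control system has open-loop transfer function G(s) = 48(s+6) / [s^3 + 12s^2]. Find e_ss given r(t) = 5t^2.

Lowest-order denominator term is 12s^2, so the open loop has 2 poles at the origin → type 2 system.
K_a = lim_{s→0} s^2·G(s) = 48·6 / 12 = 24.
r(t) = 5t^2 gives R(s) = 10/s^3.
e_ss = 10/K_a = 10/24 = 5/12.

5/12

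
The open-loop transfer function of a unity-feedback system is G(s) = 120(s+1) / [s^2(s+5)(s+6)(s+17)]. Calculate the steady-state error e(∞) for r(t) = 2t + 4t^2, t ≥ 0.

System type = 2 (two poles at s=0). Taking each input component in turn:
  • 2t: tracked with zero error.
  • 4t^2: e_ss = 8/K_a with K_a=4/17 → 34.
Total e_ss = 34.

34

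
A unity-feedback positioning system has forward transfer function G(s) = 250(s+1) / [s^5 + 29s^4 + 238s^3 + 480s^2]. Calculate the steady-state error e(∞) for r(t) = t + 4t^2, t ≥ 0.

15.36

The denominator has no term below 480s^2 — 2 poles at s=0, type 2. Treating each term separately:
  • t: tracked with zero error.
  • 4t^2: e_ss = 8/K_a with K_a=25/48 → 15.36.
Total e_ss = 15.36.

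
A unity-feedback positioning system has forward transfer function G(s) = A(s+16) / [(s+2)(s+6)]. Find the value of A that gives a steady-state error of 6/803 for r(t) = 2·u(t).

200

System type = 0 (no poles at s=0).
K_p = lim_{s→0} G(s) = A·16 / (2·6) = (4/3)·A.
e_ss = 2/(1 + K_p) = 6/803 ⇒ 1 + (4/3)·A = 803/3 ⇒ A = 200.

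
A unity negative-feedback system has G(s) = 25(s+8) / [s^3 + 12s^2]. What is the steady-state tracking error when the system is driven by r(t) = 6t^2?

0.72

The denominator has no term below 12s^2 — 2 poles at s=0, type 2.
K_a = lim_{s→0} s^2·G(s) = 25·8 / 12 = 50/3.
r(t) = 6t^2 gives R(s) = 12/s^3.
e_ss = 12/K_a = 12/(50/3) = 0.72.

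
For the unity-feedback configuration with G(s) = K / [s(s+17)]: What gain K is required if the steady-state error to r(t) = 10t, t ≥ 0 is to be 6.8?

G(s) has one factor of s in the denominator, so the system is type 1.
K_v = lim_{s→0} s·G(s) = K / (17) = (1/17)·K.
e_ss = 10/K_v = 6.8 ⇒ K_v = 25/17 ⇒ K = (25/17)/(1/17) = 25.

25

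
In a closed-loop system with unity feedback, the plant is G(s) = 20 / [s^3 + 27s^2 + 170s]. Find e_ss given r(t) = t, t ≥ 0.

8.5

Lowest-order denominator term is 170s, so the open loop has 1 pole at the origin → type 1 system.
K_v = lim_{s→0} s·G(s) = 20 / 170 = 2/17.
e_ss = 1/K_v = 1/(2/17) = 8.5.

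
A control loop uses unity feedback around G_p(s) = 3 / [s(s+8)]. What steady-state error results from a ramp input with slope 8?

The open loop has one pole at the origin → type 1 system.
K_v = lim_{s→0} s·G_p(s) = 3 / (8) = 0.375.
e_ss = 8/K_v = 8/0.375 = 64/3.

64/3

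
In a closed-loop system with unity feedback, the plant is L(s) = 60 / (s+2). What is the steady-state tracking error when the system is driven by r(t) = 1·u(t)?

1/31

The open loop has no poles at the origin → type 0 system.
K_p = lim_{s→0} L(s) = 60 / (2) = 30.
e_ss = 1/(1 + K_p) = 1/31.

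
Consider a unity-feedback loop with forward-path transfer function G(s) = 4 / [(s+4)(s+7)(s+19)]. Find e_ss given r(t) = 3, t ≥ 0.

No free integrators in G(s): this is a type 0 system.
K_p = lim_{s→0} G(s) = 4 / (4·7·19) = 1/133.
e_ss = 3/(1 + K_p) = 3/(134/133) = 399/134.

399/134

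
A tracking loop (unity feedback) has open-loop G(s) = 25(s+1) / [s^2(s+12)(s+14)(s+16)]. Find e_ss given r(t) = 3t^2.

Two free integrators in G(s): this is a type 2 system.
K_a = lim_{s→0} s^2·G(s) = 25·1 / (12·14·16) = 25/2688.
r(t) = 3t^2 gives R(s) = 6/s^3.
e_ss = 6/K_a = 6/(25/2688) = 645.12.

645.12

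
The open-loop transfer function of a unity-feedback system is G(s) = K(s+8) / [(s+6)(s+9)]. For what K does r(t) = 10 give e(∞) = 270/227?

50

No free integrators in G(s): this is a type 0 system.
K_p = lim_{s→0} G(s) = K·8 / (6·9) = (4/27)·K.
e_ss = 10/(1 + K_p) = 270/227 ⇒ 1 + (4/27)·K = 227/27 ⇒ K = 50.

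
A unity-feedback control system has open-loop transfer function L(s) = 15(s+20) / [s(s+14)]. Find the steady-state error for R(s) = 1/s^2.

7/150

System type = 1 (one pole at s=0).
K_v = lim_{s→0} s·L(s) = 15·20 / (14) = 150/7.
e_ss = 1/K_v = 1/(150/7) = 7/150.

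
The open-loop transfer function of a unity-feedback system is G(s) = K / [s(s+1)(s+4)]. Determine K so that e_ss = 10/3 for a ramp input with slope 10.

The open loop has one pole at the origin → type 1 system.
K_v = lim_{s→0} s·G(s) = K / (1·4) = 0.25·K.
e_ss = 10/K_v = 10/3 ⇒ K_v = 3 ⇒ K = 3/0.25 = 12.

12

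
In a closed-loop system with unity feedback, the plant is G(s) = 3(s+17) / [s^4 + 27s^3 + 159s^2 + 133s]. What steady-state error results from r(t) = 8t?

1064/51

Lowest-order denominator term is 133s, so the open loop has 1 pole at the origin → type 1 system.
K_v = lim_{s→0} s·G(s) = 3·17 / 133 = 51/133.
e_ss = 8/K_v = 8/(51/133) = 1064/51.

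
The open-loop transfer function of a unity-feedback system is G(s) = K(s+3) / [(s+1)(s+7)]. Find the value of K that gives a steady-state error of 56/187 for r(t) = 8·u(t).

G(s) has no factors of s in the denominator, so the system is type 0.
K_p = lim_{s→0} G(s) = K·3 / (1·7) = (3/7)·K.
e_ss = 8/(1 + K_p) = 56/187 ⇒ 1 + (3/7)·K = 187/7 ⇒ K = 60.

60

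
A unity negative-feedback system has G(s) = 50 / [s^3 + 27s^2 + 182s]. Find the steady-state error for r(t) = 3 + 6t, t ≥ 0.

21.84

The denominator has no term below 182s — 1 pole at s=0, type 1. Treating each term separately:
  • 3: tracked with zero error.
  • 6t: e_ss = 6/K_v with K_v=25/91 → 21.84.
Total e_ss = 21.84.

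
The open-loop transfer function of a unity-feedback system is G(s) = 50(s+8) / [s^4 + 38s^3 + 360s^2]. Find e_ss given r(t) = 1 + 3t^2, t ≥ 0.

5.4

The denominator has no term below 360s^2 — 2 poles at s=0, type 2. Treating each term separately:
  • 1: tracked with zero error.
  • 3t^2: e_ss = 6/K_a with K_a=10/9 → 5.4.
Total e_ss = 5.4.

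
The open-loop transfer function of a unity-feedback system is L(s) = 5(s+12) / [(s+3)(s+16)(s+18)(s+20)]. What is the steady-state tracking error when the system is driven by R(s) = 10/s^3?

L(s) has no factors of s in the denominator, so the system is type 0.
K_a = lim_{s→0} s^2·L(s) = 0; the steady-state error to this parabolic input grows without bound.

infinity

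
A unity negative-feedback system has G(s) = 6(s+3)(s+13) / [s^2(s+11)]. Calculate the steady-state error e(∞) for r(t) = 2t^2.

Two free integrators in G(s): this is a type 2 system.
K_a = lim_{s→0} s^2·G(s) = 6·3·13 / (11) = 234/11.
r(t) = 2t^2 gives R(s) = 4/s^3.
e_ss = 4/K_a = 4/(234/11) = 22/117.

22/117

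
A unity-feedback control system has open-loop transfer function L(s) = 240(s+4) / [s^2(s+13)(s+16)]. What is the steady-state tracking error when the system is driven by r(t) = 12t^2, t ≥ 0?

L(s) has two factors of s in the denominator, so the system is type 2.
K_a = lim_{s→0} s^2·L(s) = 240·4 / (13·16) = 60/13.
r(t) = 12t^2 gives R(s) = 24/s^3.
e_ss = 24/K_a = 24/(60/13) = 5.2.

5.2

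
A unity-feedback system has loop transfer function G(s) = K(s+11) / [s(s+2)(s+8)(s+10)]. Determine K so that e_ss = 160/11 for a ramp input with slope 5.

5

System type = 1 (one pole at s=0).
K_v = lim_{s→0} s·G(s) = K·11 / (2·8·10) = (11/160)·K.
e_ss = 5/K_v = 160/11 ⇒ K_v = 11/32 ⇒ K = (11/32)/(11/160) = 5.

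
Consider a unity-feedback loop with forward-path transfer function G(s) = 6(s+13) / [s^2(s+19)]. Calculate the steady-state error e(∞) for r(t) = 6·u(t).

Two free integrators in G(s): this is a type 2 system.
A type-2 system has K_p = ∞, so it tracks a step input with zero steady-state error.

0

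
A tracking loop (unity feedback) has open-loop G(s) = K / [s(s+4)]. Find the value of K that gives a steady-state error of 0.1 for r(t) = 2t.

One free integrator in G(s): this is a type 1 system.
K_v = lim_{s→0} s·G(s) = K / (4) = 0.25·K.
e_ss = 2/K_v = 0.1 ⇒ K_v = 20 ⇒ K = 20/0.25 = 80.

80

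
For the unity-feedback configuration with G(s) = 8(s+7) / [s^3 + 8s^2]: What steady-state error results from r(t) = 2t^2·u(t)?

4/7

The denominator has no term below 8s^2 — 2 poles at s=0, type 2.
K_a = lim_{s→0} s^2·G(s) = 8·7 / 8 = 7.
r(t) = 2t^2 gives R(s) = 4/s^3.
e_ss = 4/K_a = 4/7.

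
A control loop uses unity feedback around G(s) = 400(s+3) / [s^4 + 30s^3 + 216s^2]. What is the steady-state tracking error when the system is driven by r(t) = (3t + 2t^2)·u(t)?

Lowest-order denominator term is 216s^2, so the open loop has 2 poles at the origin → type 2 system. Treating each term separately:
  • 3t: tracked with zero error.
  • 2t^2: e_ss = 4/K_a with K_a=50/9 → 0.72.
Total e_ss = 0.72.

0.72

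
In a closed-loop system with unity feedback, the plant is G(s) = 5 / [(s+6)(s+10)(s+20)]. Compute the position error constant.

1/240

No free integrators in G(s): this is a type 0 system.
K_p = lim_{s→0} G(s) = 5 / (6·10·20) = 1/240.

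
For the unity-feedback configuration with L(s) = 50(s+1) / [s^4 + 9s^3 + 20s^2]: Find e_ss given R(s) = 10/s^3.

Lowest-order denominator term is 20s^2, so the open loop has 2 poles at the origin → type 2 system.
K_a = lim_{s→0} s^2·L(s) = 50·1 / 20 = 2.5.
r(t) = 5t^2 gives R(s) = 10/s^3.
e_ss = 10/K_a = 10/2.5 = 4.

4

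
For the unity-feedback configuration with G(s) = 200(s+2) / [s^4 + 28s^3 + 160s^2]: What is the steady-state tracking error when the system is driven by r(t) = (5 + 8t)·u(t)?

Lowest-order denominator term is 160s^2, so the open loop has 2 poles at the origin → type 2 system. Taking each input component in turn:
  • 5: tracked with zero error.
  • 8t: tracked with zero error.
Total e_ss = 0.

0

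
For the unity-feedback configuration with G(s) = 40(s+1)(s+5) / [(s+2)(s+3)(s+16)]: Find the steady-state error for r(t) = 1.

System type = 0 (no poles at s=0).
K_p = lim_{s→0} G(s) = 40·1·5 / (2·3·16) = 25/12.
e_ss = 1/(1 + K_p) = 1/(37/12) = 12/37.

12/37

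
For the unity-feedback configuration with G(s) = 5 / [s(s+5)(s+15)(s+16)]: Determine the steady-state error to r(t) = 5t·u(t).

G(s) has one factor of s in the denominator, so the system is type 1.
K_v = lim_{s→0} s·G(s) = 5 / (5·15·16) = 1/240.
e_ss = 5/K_v = 5/(1/240) = 1200.

1200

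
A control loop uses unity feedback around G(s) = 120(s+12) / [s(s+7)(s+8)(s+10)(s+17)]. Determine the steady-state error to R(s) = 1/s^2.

119/18

The open loop has one pole at the origin → type 1 system.
K_v = lim_{s→0} s·G(s) = 120·12 / (7·8·10·17) = 18/119.
e_ss = 1/K_v = 1/(18/119) = 119/18.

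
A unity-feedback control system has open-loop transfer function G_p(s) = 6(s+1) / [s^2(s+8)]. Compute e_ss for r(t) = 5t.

0

Two free integrators in G_p(s): this is a type 2 system.
K_v = ∞ for a type-2 system; e_ss to a ramp is zero.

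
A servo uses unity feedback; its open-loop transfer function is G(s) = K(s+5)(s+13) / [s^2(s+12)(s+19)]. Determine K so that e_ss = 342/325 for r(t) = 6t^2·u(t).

System type = 2 (two poles at s=0).
K_a = lim_{s→0} s^2·G(s) = K·5·13 / (12·19) = (65/228)·K.
e_ss = 12/K_a = 342/325 ⇒ K_a = 650/57 ⇒ K = (650/57)/(65/228) = 40.

40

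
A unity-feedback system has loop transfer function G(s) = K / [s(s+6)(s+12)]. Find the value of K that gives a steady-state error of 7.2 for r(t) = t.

One free integrator in G(s): this is a type 1 system.
K_v = lim_{s→0} s·G(s) = K / (6·12) = (1/72)·K.
e_ss = 1/K_v = 7.2 ⇒ K_v = 5/36 ⇒ K = (5/36)/(1/72) = 10.

10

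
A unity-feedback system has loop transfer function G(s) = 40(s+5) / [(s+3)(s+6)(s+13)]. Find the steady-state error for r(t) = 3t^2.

No free integrators in G(s): this is a type 0 system.
K_a = lim_{s→0} s^2·G(s) = 0; the steady-state error to this parabolic input grows without bound.

infinity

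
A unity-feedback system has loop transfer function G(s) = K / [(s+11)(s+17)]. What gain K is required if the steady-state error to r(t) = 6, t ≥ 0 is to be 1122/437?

250

No free integrators in G(s): this is a type 0 system.
K_p = lim_{s→0} G(s) = K / (11·17) = (1/187)·K.
e_ss = 6/(1 + K_p) = 1122/437 ⇒ 1 + (1/187)·K = 437/187 ⇒ K = 250.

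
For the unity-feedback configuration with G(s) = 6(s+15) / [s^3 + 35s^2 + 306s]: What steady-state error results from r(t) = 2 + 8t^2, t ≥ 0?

infinity

The denominator has no term below 306s — 1 pole at s=0, type 1. Treating each term separately:
  • 2: tracked with zero error.
  • 8t^2: a type-1 system cannot track it, e_ss → ∞.
The unbounded component dominates.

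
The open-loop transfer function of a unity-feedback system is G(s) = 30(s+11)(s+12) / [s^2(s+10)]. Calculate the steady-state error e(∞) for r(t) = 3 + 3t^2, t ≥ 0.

1/66

System type = 2 (two poles at s=0). Taking each input component in turn:
  • 3: tracked with zero error.
  • 3t^2: e_ss = 6/K_a with K_a=396 → 1/66.
Total e_ss = 1/66.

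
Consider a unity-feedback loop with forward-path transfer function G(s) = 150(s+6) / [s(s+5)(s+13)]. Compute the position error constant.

K_p = lim_{s→0} G(s); with 1 pole at the origin the limit diverges, so K_p = ∞.

infinity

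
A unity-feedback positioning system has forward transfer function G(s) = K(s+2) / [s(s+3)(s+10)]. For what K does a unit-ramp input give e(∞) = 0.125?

G(s) has one factor of s in the denominator, so the system is type 1.
K_v = lim_{s→0} s·G(s) = K·2 / (3·10) = (1/15)·K.
e_ss = 1/K_v = 0.125 ⇒ K_v = 8 ⇒ K = 8/(1/15) = 120.

120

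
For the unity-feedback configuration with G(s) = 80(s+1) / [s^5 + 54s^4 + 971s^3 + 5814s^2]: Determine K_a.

Lowest-order denominator term is 5814s^2, so the open loop has 2 poles at the origin → type 2 system.
K_a = lim_{s→0} s^2·G(s) = 80·1 / 5814 = 40/2907.

40/2907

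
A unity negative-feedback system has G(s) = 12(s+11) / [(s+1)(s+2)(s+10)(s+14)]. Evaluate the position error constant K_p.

G(s) has no factors of s in the denominator, so the system is type 0.
K_p = lim_{s→0} G(s) = 12·11 / (1·2·10·14) = 33/70.

33/70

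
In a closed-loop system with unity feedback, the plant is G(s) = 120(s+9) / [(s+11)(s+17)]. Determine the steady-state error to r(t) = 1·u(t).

187/1267

No free integrators in G(s): this is a type 0 system.
K_p = lim_{s→0} G(s) = 120·9 / (11·17) = 1080/187.
e_ss = 1/(1 + K_p) = 1/(1267/187) = 187/1267.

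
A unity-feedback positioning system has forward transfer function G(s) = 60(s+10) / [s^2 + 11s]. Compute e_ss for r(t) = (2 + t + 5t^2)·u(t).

infinity

Lowest-order denominator term is 11s, so the open loop has 1 pole at the origin → type 1 system. Taking each input component in turn:
  • 2: tracked with zero error.
  • t: e_ss = 1/K_v with K_v=600/11 → 11/600.
  • 5t^2: a type-1 system cannot track it, e_ss → ∞.
The unbounded component dominates.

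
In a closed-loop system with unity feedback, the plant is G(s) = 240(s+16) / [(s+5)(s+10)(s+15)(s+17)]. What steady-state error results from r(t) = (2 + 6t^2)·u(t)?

infinity

System type = 0 (no poles at s=0). By superposition:
  • 2: e_ss = 2/(1+K_p) with K_p=128/425 → 850/553.
  • 6t^2: a type-0 system cannot track it, e_ss → ∞.
The unbounded component dominates.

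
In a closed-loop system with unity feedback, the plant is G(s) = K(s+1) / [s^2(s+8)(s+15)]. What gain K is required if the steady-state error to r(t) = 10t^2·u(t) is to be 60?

40

G(s) has two factors of s in the denominator, so the system is type 2.
K_a = lim_{s→0} s^2·G(s) = K·1 / (8·15) = (1/120)·K.
e_ss = 20/K_a = 60 ⇒ K_a = 1/3 ⇒ K = (1/3)/(1/120) = 40.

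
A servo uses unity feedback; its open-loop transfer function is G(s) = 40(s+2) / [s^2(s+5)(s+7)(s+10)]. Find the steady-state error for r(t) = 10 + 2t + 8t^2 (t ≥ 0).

Two free integrators in G(s): this is a type 2 system. Treating each term separately:
  • 10: tracked with zero error.
  • 2t: tracked with zero error.
  • 8t^2: e_ss = 16/K_a with K_a=8/35 → 70.
Total e_ss = 70.

70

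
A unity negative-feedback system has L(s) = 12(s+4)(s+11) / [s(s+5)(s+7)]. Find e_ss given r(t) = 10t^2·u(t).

System type = 1 (one pole at s=0).
K_a = lim_{s→0} s^2·L(s) = 0; the steady-state error to this parabolic input grows without bound.

infinity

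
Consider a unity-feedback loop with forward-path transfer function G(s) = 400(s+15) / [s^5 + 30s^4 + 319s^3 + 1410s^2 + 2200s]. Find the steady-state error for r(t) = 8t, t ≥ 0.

Factoring s from the denominator leaves a polynomial with constant term 2200, so the system is type 1.
K_v = lim_{s→0} s·G(s) = 400·15 / 2200 = 30/11.
e_ss = 8/K_v = 8/(30/11) = 44/15.

44/15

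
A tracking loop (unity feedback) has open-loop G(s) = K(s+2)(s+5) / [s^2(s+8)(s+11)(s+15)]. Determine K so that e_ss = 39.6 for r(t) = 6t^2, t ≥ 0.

G(s) has two factors of s in the denominator, so the system is type 2.
K_a = lim_{s→0} s^2·G(s) = K·2·5 / (8·11·15) = (1/132)·K.
e_ss = 12/K_a = 39.6 ⇒ K_a = 10/33 ⇒ K = (10/33)/(1/132) = 40.

40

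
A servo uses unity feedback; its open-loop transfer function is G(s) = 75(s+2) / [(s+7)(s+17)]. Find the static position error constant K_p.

150/119

G(s) has no factors of s in the denominator, so the system is type 0.
K_p = lim_{s→0} G(s) = 75·2 / (7·17) = 150/119.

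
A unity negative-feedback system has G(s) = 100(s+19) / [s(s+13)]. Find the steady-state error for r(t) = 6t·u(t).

One free integrator in G(s): this is a type 1 system.
K_v = lim_{s→0} s·G(s) = 100·19 / (13) = 1900/13.
e_ss = 6/K_v = 6/(1900/13) = 39/950.

39/950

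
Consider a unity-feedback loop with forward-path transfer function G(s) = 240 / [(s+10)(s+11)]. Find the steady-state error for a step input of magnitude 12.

The open loop has no poles at the origin → type 0 system.
K_p = lim_{s→0} G(s) = 240 / (10·11) = 24/11.
e_ss = 12/(1 + K_p) = 12/(35/11) = 132/35.

132/35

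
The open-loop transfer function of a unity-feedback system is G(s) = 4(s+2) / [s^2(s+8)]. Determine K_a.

System type = 2 (two poles at s=0).
K_a = lim_{s→0} s^2·G(s) = 4·2 / (8) = 1.

1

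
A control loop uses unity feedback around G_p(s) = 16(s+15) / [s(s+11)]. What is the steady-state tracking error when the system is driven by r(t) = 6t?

0.275

G_p(s) has one factor of s in the denominator, so the system is type 1.
K_v = lim_{s→0} s·G_p(s) = 16·15 / (11) = 240/11.
e_ss = 6/K_v = 6/(240/11) = 0.275.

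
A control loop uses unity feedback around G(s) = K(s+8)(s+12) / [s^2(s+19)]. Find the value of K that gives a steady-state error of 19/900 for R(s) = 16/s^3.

The open loop has two poles at the origin → type 2 system.
K_a = lim_{s→0} s^2·G(s) = K·8·12 / (19) = (96/19)·K.
e_ss = 16/K_a = 19/900 ⇒ K_a = 14400/19 ⇒ K = (14400/19)/(96/19) = 150.

150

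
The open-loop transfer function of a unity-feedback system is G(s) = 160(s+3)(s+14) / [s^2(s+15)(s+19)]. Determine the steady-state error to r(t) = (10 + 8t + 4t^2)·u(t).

G(s) has two factors of s in the denominator, so the system is type 2. Taking each input component in turn:
  • 10: tracked with zero error.
  • 8t: tracked with zero error.
  • 4t^2: e_ss = 8/K_a with K_a=448/19 → 19/56.
Total e_ss = 19/56.

19/56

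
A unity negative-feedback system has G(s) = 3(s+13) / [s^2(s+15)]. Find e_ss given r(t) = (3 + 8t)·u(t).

0

G(s) has two factors of s in the denominator, so the system is type 2. Taking each input component in turn:
  • 3: tracked with zero error.
  • 8t: tracked with zero error.
Total e_ss = 0.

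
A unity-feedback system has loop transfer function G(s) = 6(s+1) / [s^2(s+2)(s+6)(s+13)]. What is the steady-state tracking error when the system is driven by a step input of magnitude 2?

G(s) has two factors of s in the denominator, so the system is type 2.
A type-2 system has K_p = ∞, so it tracks a step input with zero steady-state error.

0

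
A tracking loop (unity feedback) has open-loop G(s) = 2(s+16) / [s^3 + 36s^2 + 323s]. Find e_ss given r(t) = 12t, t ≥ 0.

121.125

Lowest-order denominator term is 323s, so the open loop has 1 pole at the origin → type 1 system.
K_v = lim_{s→0} s·G(s) = 2·16 / 323 = 32/323.
e_ss = 12/K_v = 12/(32/323) = 121.125.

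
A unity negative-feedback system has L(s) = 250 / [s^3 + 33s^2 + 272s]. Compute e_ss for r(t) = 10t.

The denominator has no term below 272s — 1 pole at s=0, type 1.
K_v = lim_{s→0} s·L(s) = 250 / 272 = 125/136.
e_ss = 10/K_v = 10/(125/136) = 10.88.

10.88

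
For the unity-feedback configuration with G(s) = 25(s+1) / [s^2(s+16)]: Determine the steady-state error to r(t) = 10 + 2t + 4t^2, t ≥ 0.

Two free integrators in G(s): this is a type 2 system. Taking each input component in turn:
  • 10: tracked with zero error.
  • 2t: tracked with zero error.
  • 4t^2: e_ss = 8/K_a with K_a=1.5625 → 5.12.
Total e_ss = 5.12.

5.12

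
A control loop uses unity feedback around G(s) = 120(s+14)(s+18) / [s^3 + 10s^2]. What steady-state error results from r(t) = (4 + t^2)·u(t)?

Factoring s^2 from the denominator leaves a polynomial with constant term 10, so the system is type 2. Treating each term separately:
  • 4: tracked with zero error.
  • t^2: e_ss = 2/K_a with K_a=3024 → 1/1512.
Total e_ss = 1/1512.

1/1512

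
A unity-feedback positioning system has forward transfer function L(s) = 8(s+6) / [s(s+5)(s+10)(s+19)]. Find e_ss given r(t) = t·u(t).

The open loop has one pole at the origin → type 1 system.
K_v = lim_{s→0} s·L(s) = 8·6 / (5·10·19) = 24/475.
e_ss = 1/K_v = 1/(24/475) = 475/24.

475/24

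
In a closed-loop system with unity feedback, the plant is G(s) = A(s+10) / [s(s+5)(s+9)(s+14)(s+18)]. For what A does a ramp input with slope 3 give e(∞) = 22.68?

150

System type = 1 (one pole at s=0).
K_v = lim_{s→0} s·G(s) = A·10 / (5·9·14·18) = (1/1134)·A.
e_ss = 3/K_v = 22.68 ⇒ K_v = 25/189 ⇒ A = (25/189)/(1/1134) = 150.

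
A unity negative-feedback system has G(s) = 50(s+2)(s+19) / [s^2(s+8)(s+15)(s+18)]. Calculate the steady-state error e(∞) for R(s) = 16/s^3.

1728/95

Two free integrators in G(s): this is a type 2 system.
K_a = lim_{s→0} s^2·G(s) = 50·2·19 / (8·15·18) = 95/108.
r(t) = 8t^2 gives R(s) = 16/s^3.
e_ss = 16/K_a = 16/(95/108) = 1728/95.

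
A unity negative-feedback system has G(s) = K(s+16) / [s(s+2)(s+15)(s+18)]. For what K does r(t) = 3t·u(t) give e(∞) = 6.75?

15

G(s) has one factor of s in the denominator, so the system is type 1.
K_v = lim_{s→0} s·G(s) = K·16 / (2·15·18) = (4/135)·K.
e_ss = 3/K_v = 6.75 ⇒ K_v = 4/9 ⇒ K = (4/9)/(4/135) = 15.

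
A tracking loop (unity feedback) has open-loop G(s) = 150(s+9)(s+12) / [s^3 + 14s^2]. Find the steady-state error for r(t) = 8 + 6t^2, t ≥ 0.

Factoring s^2 from the denominator leaves a polynomial with constant term 14, so the system is type 2. Taking each input component in turn:
  • 8: tracked with zero error.
  • 6t^2: e_ss = 12/K_a with K_a=8100/7 → 7/675.
Total e_ss = 7/675.

7/675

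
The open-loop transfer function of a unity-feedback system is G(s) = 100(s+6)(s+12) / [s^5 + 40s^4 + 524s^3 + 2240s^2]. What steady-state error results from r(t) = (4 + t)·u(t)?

0

Lowest-order denominator term is 2240s^2, so the open loop has 2 poles at the origin → type 2 system. Taking each input component in turn:
  • 4: tracked with zero error.
  • t: tracked with zero error.
Total e_ss = 0.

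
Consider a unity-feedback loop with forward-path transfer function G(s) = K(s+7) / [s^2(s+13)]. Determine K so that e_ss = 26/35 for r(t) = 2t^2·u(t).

10

System type = 2 (two poles at s=0).
K_a = lim_{s→0} s^2·G(s) = K·7 / (13) = (7/13)·K.
e_ss = 4/K_a = 26/35 ⇒ K_a = 70/13 ⇒ K = (70/13)/(7/13) = 10.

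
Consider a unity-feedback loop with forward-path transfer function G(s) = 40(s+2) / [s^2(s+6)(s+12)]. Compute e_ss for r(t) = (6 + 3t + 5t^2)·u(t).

9

Two free integrators in G(s): this is a type 2 system. By superposition:
  • 6: tracked with zero error.
  • 3t: tracked with zero error.
  • 5t^2: e_ss = 10/K_a with K_a=10/9 → 9.
Total e_ss = 9.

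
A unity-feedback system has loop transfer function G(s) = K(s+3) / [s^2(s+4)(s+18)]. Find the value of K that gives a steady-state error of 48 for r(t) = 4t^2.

Two free integrators in G(s): this is a type 2 system.
K_a = lim_{s→0} s^2·G(s) = K·3 / (4·18) = (1/24)·K.
e_ss = 8/K_a = 48 ⇒ K_a = 1/6 ⇒ K = (1/6)/(1/24) = 4.

4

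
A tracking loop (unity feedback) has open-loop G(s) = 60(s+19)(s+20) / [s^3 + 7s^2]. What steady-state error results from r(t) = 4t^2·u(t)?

Lowest-order denominator term is 7s^2, so the open loop has 2 poles at the origin → type 2 system.
K_a = lim_{s→0} s^2·G(s) = 60·19·20 / 7 = 22800/7.
r(t) = 4t^2 gives R(s) = 8/s^3.
e_ss = 8/K_a = 8/(22800/7) = 7/2850.

7/2850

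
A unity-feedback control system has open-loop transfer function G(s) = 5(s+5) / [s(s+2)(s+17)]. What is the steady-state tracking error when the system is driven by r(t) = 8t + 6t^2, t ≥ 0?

infinity

G(s) has one factor of s in the denominator, so the system is type 1. By superposition:
  • 8t: e_ss = 8/K_v with K_v=25/34 → 10.88.
  • 6t^2: a type-1 system cannot track it, e_ss → ∞.
The unbounded component dominates.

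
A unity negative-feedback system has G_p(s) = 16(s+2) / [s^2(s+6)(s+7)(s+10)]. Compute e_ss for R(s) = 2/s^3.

The open loop has two poles at the origin → type 2 system.
K_a = lim_{s→0} s^2·G_p(s) = 16·2 / (6·7·10) = 8/105.
r(t) = t^2 gives R(s) = 2/s^3.
e_ss = 2/K_a = 2/(8/105) = 26.25.

26.25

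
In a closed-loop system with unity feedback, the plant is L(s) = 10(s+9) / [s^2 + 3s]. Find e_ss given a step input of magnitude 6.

0

Factoring s from the denominator leaves a polynomial with constant term 3, so the system is type 1.
K_p = ∞ for a type-1 system; e_ss to a step is zero.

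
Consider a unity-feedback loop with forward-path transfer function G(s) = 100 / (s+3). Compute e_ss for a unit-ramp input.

infinity

The open loop has no poles at the origin → type 0 system.
For a type-0 system K_v = 0, so e_ss to a ramp input is unbounded.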